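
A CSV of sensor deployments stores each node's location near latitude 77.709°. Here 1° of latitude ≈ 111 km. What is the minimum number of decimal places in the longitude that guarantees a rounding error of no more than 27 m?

At 77.709° one degree of longitude covers 111000 × cos 77.709° ≈ 111000 × 0.2129 ≈ 23629.3 m.
Rounding to N decimal places gives at most 0.5 × 10⁻ᴺ degrees of error, i.e. 0.5 × 10⁻ᴺ × 23629.3 m.
Setting 11814.7 × 10⁻ᴺ ≤ 27 gives 10ᴺ ≥ 437.6, i.e. N ≥ 2.64.
N = 2 would give 118 m (too coarse); N = 3 gives 11.8 m ≤ 27 m.

3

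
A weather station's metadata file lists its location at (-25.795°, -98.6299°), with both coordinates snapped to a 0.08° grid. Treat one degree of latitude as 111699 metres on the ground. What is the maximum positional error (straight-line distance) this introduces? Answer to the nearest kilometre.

6 kilometres

With a 0.08° grid the true value lies within half a step, ±0.08°/2 = ±0.04°, of the stored one.
Latitude error → 0.04 × 111699 = 4467.96 m along the meridian.
Longitude error → 0.04 × 111699 × cos 25.795° = 0.04 × 111699 × 0.9004 ≈ 4022.76 m.
The two errors are perpendicular, so the maximum displacement is √(4467.96² + 4022.76²) ≈ 6012.09 m.
That is 6012.09 m = 6.0121 km.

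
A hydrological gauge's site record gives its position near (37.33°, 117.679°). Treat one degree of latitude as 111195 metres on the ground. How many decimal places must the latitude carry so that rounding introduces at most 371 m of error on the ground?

One degree of latitude covers 111195 m.
With N decimal places the half-ulp bound is 0.5·10⁻ᴺ°, or 0.5·10⁻ᴺ × 111195 m on the ground.
Setting 55597.5 × 10⁻ᴺ ≤ 371 gives 10ᴺ ≥ 149.9, i.e. N ≥ 2.18.
So 3 decimal places suffice (55.6 m); 2 would allow up to 556 m.

3 decimal places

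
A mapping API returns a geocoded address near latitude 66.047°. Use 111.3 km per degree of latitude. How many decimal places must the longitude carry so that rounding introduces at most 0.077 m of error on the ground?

At 66.047° one degree of longitude covers 111300 × cos 66.047° ≈ 111300 × 0.4060 ≈ 45186.4 m.
Rounding to N decimal places gives at most 0.5 × 10⁻ᴺ degrees of error, i.e. 0.5 × 10⁻ᴺ × 45186.4 m.
Need 0.5 × 45186.4 × 10⁻ᴺ ≤ 0.077 → 10⁻ᴺ ≤ 3.408e-06, so N ≥ 5.47.
So 6 decimal places suffice (0.0226 m); 5 would allow up to 0.226 m.

6 decimal places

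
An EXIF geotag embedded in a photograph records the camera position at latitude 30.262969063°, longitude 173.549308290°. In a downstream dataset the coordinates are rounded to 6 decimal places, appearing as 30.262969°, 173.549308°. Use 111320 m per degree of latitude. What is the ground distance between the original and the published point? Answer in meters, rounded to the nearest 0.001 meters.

0.029 meters

The latitude changed by +0.000000063° and the longitude by +0.000000290°.
N–S: 0.000000063° × 111320 m/° = 0.00701316 m.
E–W at 30.263°: 0.000000290° × 111320 × cos 30.263° = 0.000000290 × 111320 × 0.8637 ≈ 0.0278833 m.
Combined displacement = (0.00701316² + 0.0278833²)^½ ≈ 0.0287518 m.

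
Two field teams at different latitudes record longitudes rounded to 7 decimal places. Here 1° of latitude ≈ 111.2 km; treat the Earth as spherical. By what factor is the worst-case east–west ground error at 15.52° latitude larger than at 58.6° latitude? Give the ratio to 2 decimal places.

Rounding to 7 decimal places leaves the longitude within ±5e-08° of the true value.
Error at 15.52° = 5e-08° × 111200 × cos 15.52° ≈ 0.00556 × 0.9635 = 0.0053573 m.
At 58.6°: 5e-08° × 111200 × cos 58.6° = 5e-08 × 111200 × 0.5210 ≈ 0.0028968 m.
The ratio reduces to cos 15.52° / cos 58.6° = 0.9635/0.5210 ≈ 1.8494.

1.85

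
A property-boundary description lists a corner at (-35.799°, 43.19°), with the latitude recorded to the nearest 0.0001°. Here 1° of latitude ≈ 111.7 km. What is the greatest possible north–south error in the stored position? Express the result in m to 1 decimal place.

Rounding to 4 decimal places leaves the latitude within ±5e-05° of the true value.
So the N–S error is at most 5e-05 × 111700 = 5.585 m.

5.6 m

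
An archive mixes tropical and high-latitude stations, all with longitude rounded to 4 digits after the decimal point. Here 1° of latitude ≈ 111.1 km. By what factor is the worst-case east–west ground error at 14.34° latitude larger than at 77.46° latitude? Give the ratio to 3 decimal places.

Rounding to 4 decimal places leaves the longitude within ±5e-05° of the true value.
Error at 14.34° = 5e-05° × 111100 × cos 14.34° ≈ 5.555 × 0.9688 = 5.3819 m.
Error at 77.46° = 5e-05° × 111100 × cos 77.46° ≈ 5.555 × 0.2171 = 1.2061 m.
The ratio reduces to cos 14.34° / cos 77.46° = 0.9688/0.2171 ≈ 4.4622.

4.462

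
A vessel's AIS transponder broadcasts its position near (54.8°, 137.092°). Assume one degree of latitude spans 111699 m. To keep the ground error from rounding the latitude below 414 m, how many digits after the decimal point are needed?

One degree of latitude covers 111699 m.
With N decimal places the half-ulp bound is 0.5·10⁻ᴺ°, or 0.5·10⁻ᴺ × 111699 m on the ground.
Need 0.5 × 111699 × 10⁻ᴺ ≤ 414 → 10⁻ᴺ ≤ 7.413e-03, so N ≥ 2.13.
At 2 places the error can reach 558 m, but 3 places keeps it to 55.8 m.

3 decimal places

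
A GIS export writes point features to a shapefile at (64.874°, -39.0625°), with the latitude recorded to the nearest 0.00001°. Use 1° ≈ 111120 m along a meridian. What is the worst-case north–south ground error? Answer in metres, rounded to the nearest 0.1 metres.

Rounding to 5 decimal places leaves the latitude within ±5e-06° of the true value.
Along the meridian that is 5e-06° × 111120 m/° = 0.5556 m.

0.6 metres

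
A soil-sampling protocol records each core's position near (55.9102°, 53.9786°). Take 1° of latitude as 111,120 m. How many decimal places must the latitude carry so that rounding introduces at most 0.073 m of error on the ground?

6

One degree of latitude covers 111120 m.
With N decimal places the half-ulp bound is 0.5·10⁻ᴺ°, or 0.5·10⁻ᴺ × 111120 m on the ground.
Setting 55560 × 10⁻ᴺ ≤ 0.073 gives 10ᴺ ≥ 7.611e+05, i.e. N ≥ 5.88.
So 6 decimal places suffice (0.0556 m); 5 would allow up to 0.556 m.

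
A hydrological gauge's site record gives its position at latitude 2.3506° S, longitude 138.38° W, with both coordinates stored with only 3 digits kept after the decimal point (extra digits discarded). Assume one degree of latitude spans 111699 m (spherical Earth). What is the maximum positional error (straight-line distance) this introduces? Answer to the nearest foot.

Truncating at 3 decimal places can drop up to a full unit in the last place, so each coordinate may be off by as much as 0.001°.
N–S: 0.001° × 111699 m/° = 111.699 m.
Longitude error → 0.001 × 111699 × cos 2.3506° = 0.001 × 111699 × 0.9992 ≈ 111.605 m.
The two errors are perpendicular, so the maximum displacement is √(111.699² + 111.605²) ≈ 157.9 m.
In feet: 157.9 m ÷ 0.3048 ≈ 518.04 ft.

518 feet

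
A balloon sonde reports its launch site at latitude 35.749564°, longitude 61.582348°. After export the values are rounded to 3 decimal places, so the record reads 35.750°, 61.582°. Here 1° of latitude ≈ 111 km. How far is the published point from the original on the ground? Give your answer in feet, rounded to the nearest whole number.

Δlat = 35.749564 − 35.750 = -0.000436°; Δlon = 61.582348 − 61.582 = +0.000348°.
N–S: -0.000436° × 111000 m/° = -48.396 m.
E–W at 35.75°: 0.000348° × 111000 × cos 35.75° = 0.000348 × 111000 × 0.8116 ≈ 31.3495 m.
Hypotenuse of the two orthogonal shifts: √(48.396² + 31.3495²) = 57.6625 m.
Converting: 57.6625 m × 3.2808 ft/m ≈ 189.18 ft.

189 feet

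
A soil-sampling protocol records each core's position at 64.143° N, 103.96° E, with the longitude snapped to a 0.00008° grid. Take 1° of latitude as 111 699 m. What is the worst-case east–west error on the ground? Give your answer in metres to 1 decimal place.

With a 0.00008° grid the true value lies within half a step, ±0.00008°/2 = ±4e-05°, of the stored one.
At latitude 64.143° a degree of longitude spans 111699 m × cos 64.143° = 111699 × 0.4361 ≈ 48714.9 m.
East–west error: 4e-05° × 48714.9 m/° ≈ 1.9486 m.

1.9 metres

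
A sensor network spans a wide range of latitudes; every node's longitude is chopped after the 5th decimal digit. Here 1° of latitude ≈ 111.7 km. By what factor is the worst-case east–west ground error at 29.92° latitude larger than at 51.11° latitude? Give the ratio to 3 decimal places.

1.381

Truncating at 5 decimal places can drop up to a full unit in the last place, so the longitude may be off by as much as 1e-05°.
Error at 29.92° = 1e-05° × 111700 × cos 29.92° ≈ 1.117 × 0.8667 = 0.96813 m.
At 51.11°: 1e-05° × 111700 × cos 51.11° = 1e-05 × 111700 × 0.6278 ≈ 0.70128 m.
Ratio: 0.96813 / 0.70128 = cos 29.92° / cos 51.11° ≈ 1.3805.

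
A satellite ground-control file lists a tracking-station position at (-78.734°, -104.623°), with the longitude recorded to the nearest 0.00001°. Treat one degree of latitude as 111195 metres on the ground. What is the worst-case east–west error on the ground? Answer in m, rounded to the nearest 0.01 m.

0.11 m

Rounding to 5 decimal places leaves the longitude within ±5e-06° of the true value.
Parallels shrink by cos φ, so at 78.734° a degree of longitude is 111195 × 0.1954 ≈ 21723.5 m.
So at most 5e-06° × 21723.5 ≈ 0.108618 m east–west.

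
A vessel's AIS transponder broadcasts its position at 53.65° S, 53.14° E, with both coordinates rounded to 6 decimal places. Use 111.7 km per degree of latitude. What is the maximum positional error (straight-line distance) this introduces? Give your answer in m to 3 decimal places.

0.065 m

Rounding to 6 decimal places leaves each coordinate within ±5e-07° of the true value.
N–S: 5e-07° × 111700 m/° = 0.05585 m.
E–W at 53.65°: 5e-07° × 111700 × cos 53.65° = 5e-07 × 111700 × 0.5927 ≈ 0.0331032 m.
Worst case both components are at the extreme and orthogonal: √(0.05585² + 0.0331032²) ≈ 0.0649234 m.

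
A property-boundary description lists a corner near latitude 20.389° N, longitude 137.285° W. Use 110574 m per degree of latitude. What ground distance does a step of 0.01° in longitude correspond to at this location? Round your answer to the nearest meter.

One degree of longitude here spans 110574 × cos 20.389° = 110574 × 0.9373 ≈ 103646 m; 0.01° of that is 1036.46 m.

1036 meters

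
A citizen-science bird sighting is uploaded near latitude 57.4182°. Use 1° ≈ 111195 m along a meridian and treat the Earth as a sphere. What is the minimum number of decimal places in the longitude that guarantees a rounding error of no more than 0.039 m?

6 decimal places

At 57.4182° one degree of longitude covers 111195 × cos 57.4182° ≈ 111195 × 0.5385 ≈ 59878.9 m.
With N decimal places the half-ulp bound is 0.5·10⁻ᴺ°, or 0.5·10⁻ᴺ × 59878.9 m on the ground.
Setting 29939.4 × 10⁻ᴺ ≤ 0.039 gives 10ᴺ ≥ 7.677e+05, i.e. N ≥ 5.89.
So 6 decimal places suffice (0.0299 m); 5 would allow up to 0.299 m.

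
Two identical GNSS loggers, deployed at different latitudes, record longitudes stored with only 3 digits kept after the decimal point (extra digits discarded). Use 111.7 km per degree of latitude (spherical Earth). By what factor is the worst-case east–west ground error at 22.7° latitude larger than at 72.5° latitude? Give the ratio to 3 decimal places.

Truncating at 3 decimal places can drop up to a full unit in the last place, so the longitude may be off by as much as 0.001°.
At 22.7°: 0.001° × 111700 × cos 22.7° = 0.001 × 111700 × 0.9225 ≈ 103.05 m.
Error at 72.5° = 0.001° × 111700 × cos 72.5° ≈ 111.7 × 0.3007 = 33.589 m.
The ratio reduces to cos 22.7° / cos 72.5° = 0.9225/0.3007 ≈ 3.0679.

3.068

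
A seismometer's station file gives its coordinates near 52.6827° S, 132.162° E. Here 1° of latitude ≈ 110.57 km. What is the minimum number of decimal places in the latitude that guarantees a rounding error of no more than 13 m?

4

One degree of latitude covers 110570 m.
Rounding to N decimal places gives at most 0.5 × 10⁻ᴺ degrees of error, i.e. 0.5 × 10⁻ᴺ × 110570 m.
Setting 55285 × 10⁻ᴺ ≤ 13 gives 10ᴺ ≥ 4253, i.e. N ≥ 3.63.
N = 3 would give 55.3 m (too coarse); N = 4 gives 5.53 m ≤ 13 m.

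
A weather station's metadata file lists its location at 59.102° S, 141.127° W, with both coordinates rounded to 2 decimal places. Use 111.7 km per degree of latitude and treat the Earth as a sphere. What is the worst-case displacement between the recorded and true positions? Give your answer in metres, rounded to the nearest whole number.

628 metres

Rounding to 2 decimal places leaves each coordinate within ±0.005° of the true value.
N–S: 0.005° × 111700 m/° = 558.5 m.
E–W at 59.102°: 0.005° × 111700 × cos 59.102° = 0.005 × 111700 × 0.5135 ≈ 286.796 m.
Combining orthogonally: (558.5² + 286.796²)^½ ≈ 627.833 m.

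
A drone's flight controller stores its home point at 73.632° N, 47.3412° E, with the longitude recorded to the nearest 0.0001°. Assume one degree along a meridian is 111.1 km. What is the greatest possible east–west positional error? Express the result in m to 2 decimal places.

1.57 m

Rounding to 4 decimal places leaves the longitude within ±5e-05° of the true value.
Parallels shrink by cos φ, so at 73.632° a degree of longitude is 111100 × 0.2818 ≈ 31308.6 m.
Maximum E–W displacement: 5e-05 × 31308.6 = 1.56543 m.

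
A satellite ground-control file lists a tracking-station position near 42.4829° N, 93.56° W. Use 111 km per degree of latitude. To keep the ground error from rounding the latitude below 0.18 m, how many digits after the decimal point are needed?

6 decimal places

One degree of latitude covers 111000 m.
N decimal places → at most half a unit in the last place, 0.5 × 10⁻ᴺ° = 111000/2 × 10⁻ᴺ m.
Setting 55500 × 10⁻ᴺ ≤ 0.18 gives 10ᴺ ≥ 3.083e+05, i.e. N ≥ 5.49.
So 6 decimal places suffice (0.0555 m); 5 would allow up to 0.555 m.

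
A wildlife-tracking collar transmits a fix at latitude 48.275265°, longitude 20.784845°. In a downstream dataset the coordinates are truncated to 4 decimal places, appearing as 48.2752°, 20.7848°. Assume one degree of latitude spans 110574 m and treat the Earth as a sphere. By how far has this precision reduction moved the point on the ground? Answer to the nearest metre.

Δlat = 48.275265 − 48.2752 = +0.000065°; Δlon = 20.784845 − 20.7848 = +0.000045°.
N–S: 0.000065° × 110574 m/° = 7.18731 m.
East–west at this latitude: 0.000045° × 110574 × cos 48.2752° ≈ 0.000045 × 73592.9 = 3.31168 m.
Combined displacement = (7.18731² + 3.31168²)^½ ≈ 7.91357 m.

8 metres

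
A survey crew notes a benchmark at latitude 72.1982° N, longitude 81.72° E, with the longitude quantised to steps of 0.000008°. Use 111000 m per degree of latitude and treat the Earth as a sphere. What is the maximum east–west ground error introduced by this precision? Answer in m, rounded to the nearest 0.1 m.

With a 0.000008° grid the true value lies within half a step, ±0.000008°/2 = ±4e-06°, of the stored one.
At latitude 72.1982° a degree of longitude spans 111000 m × cos 72.1982° = 111000 × 0.3057 ≈ 33935.5 m.
So at most 4e-06° × 33935.5 ≈ 0.135742 m east–west.

0.1 m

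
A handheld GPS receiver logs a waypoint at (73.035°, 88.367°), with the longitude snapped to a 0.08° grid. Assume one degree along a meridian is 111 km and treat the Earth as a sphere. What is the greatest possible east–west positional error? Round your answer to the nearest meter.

With a 0.08° grid the true value lies within half a step, ±0.08°/2 = ±0.04°, of the stored one.
At latitude 73.035° a degree of longitude spans 111000 m × cos 73.035° = 111000 × 0.2918 ≈ 32388.4 m.
So at most 0.04° × 32388.4 ≈ 1295.54 m east–west.

1296 meters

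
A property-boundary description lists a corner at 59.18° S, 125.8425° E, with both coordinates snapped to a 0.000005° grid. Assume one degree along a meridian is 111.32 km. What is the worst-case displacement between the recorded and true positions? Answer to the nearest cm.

With a 0.000005° grid the true value lies within half a step, ±0.000005°/2 = ±2.5e-06°, of the stored one.
Latitude error → 2.5e-06 × 111320 = 0.2783 m along the meridian.
Longitude error → 2.5e-06 × 111320 × cos 59.18° = 2.5e-06 × 111320 × 0.5123 ≈ 0.142585 m.
The two errors are perpendicular, so the maximum displacement is √(0.2783² + 0.142585²) ≈ 0.3127 m.
That is 0.3127 m = 31.27 cm.

31 cm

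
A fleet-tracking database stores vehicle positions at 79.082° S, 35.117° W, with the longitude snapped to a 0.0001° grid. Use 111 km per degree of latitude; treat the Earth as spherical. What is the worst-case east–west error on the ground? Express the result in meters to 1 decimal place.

1.1 meters

With a 0.0001° grid the true value lies within half a step, ±0.0001°/2 = ±5e-05°, of the stored one.
Parallels shrink by cos φ, so at 79.082° a degree of longitude is 111000 × 0.1894 ≈ 21023.8 m.
East–west error: 5e-05° × 21023.8 m/° ≈ 1.05119 m.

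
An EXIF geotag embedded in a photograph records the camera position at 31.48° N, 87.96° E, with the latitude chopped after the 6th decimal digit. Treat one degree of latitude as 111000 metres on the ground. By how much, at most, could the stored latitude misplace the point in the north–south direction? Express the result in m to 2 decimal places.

0.11 m

Truncating at 6 decimal places can drop up to a full unit in the last place, so the latitude may be off by as much as 1e-06°.
North–south distance: 1e-06° × 111000 m/° = 0.111 m.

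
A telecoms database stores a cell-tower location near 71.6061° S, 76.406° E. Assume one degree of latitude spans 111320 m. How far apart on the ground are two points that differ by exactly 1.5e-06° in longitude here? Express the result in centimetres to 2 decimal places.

At 71.6061° a degree of longitude is 111320 × cos 71.6061° ≈ 35126.8 m, so 1.5e-06° corresponds to 0.0526902 m.
That is 0.0526902 m = 5.269 cm.

5.27 centimetres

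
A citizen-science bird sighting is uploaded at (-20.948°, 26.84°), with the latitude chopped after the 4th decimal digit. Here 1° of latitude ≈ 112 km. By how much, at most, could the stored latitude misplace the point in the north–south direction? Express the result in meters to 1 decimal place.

Truncating at 4 decimal places can drop up to a full unit in the last place, so the latitude may be off by as much as 0.0001°.
So the N–S error is at most 0.0001 × 112000 = 11.2 m.

11.2 meters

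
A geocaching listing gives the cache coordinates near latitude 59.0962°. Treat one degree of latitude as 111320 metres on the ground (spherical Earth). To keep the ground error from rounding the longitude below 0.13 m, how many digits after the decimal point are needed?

At 59.0962° one degree of longitude covers 111320 × cos 59.0962° ≈ 111320 × 0.5136 ≈ 57173.7 m.
N decimal places → at most half a unit in the last place, 0.5 × 10⁻ᴺ° = 57173.7/2 × 10⁻ᴺ m.
Need 0.5 × 57173.7 × 10⁻ᴺ ≤ 0.13 → 10⁻ᴺ ≤ 4.548e-06, so N ≥ 5.34.
So 6 decimal places suffice (0.0286 m); 5 would allow up to 0.286 m.

6 decimal places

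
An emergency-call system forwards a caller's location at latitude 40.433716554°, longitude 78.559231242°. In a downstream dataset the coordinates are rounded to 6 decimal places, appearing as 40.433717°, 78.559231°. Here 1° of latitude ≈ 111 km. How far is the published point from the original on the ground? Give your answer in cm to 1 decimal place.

The latitude changed by -0.000000446° and the longitude by +0.000000242°.
North–south shift: -0.000000446 × 111000 = -0.049506 m.
East–west at this latitude: 0.000000242° × 111000 × cos 40.4337° ≈ 0.000000242 × 84488.4 = 0.0204462 m.
Combined displacement = (0.049506² + 0.0204462²)^½ ≈ 0.053562 m.
That is 0.053562 m = 5.3562 cm.

5.4 cm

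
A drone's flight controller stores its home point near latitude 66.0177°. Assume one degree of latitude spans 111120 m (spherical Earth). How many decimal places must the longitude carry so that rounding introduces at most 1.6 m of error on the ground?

5

At 66.0177° one degree of longitude covers 111120 × cos 66.0177° ≈ 111120 × 0.4065 ≈ 45165.2 m.
Rounding to N decimal places gives at most 0.5 × 10⁻ᴺ degrees of error, i.e. 0.5 × 10⁻ᴺ × 45165.2 m.
Need 0.5 × 45165.2 × 10⁻ᴺ ≤ 1.6 → 10⁻ᴺ ≤ 7.085e-05, so N ≥ 4.15.
So 5 decimal places suffice (0.226 m); 4 would allow up to 2.26 m.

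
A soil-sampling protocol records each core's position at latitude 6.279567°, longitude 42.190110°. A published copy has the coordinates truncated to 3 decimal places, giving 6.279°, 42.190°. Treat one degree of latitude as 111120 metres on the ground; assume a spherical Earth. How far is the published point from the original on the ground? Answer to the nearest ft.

The latitude changed by +0.000567° and the longitude by +0.000110°.
North–south shift: 0.000567 × 111120 = 63.005 m.
E–W at 6.279°: 0.000110° × 111120 × cos 6.279° = 0.000110 × 111120 × 0.9940 ≈ 12.1499 m.
Hypotenuse of the two orthogonal shifts: √(63.005² + 12.1499²) = 64.1658 m.
Converting: 64.1658 m × 3.2808 ft/m ≈ 210.52 ft.

211 ft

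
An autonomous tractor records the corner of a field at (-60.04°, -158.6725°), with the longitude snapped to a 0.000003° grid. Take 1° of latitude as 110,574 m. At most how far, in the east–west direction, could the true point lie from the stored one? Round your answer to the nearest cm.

With a 0.000003° grid the true value lies within half a step, ±0.000003°/2 = ±1.5e-06°, of the stored one.
One degree of longitude at 60.04° is 110574 × cos 60.04° ≈ 110574 × 0.4994 = 55220.1 m.
Maximum E–W displacement: 1.5e-06 × 55220.1 = 0.0828302 m.
That is 0.0828302 m = 8.283 cm.

8 cm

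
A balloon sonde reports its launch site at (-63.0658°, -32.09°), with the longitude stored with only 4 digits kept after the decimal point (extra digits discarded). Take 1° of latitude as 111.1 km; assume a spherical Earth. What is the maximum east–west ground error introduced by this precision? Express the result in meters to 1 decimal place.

5.0 meters

Truncating at 4 decimal places can drop up to a full unit in the last place, so the longitude may be off by as much as 0.0001°.
At latitude 63.0658° a degree of longitude spans 111100 m × cos 63.0658° = 111100 × 0.4530 ≈ 50324.6 m.
Maximum E–W displacement: 0.0001 × 50324.6 = 5.03246 m.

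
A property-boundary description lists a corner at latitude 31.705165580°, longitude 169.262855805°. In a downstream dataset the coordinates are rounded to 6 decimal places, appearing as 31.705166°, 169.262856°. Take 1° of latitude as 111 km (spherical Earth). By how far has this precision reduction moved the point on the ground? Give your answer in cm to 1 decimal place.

5.0 cm

Δlat = 31.705165580 − 31.705166 = -0.000000420°; Δlon = 169.262855805 − 169.262856 = -0.000000195°.
North–south shift: -0.000000420 × 111000 = -0.04662 m.
East–west at this latitude: -0.000000195° × 111000 × cos 31.7052° ≈ -0.000000195 × 94434.8 = -0.0184148 m.
Hypotenuse of the two orthogonal shifts: √(0.04662² + 0.0184148²) = 0.0501251 m.
That is 0.0501251 m = 5.0125 cm.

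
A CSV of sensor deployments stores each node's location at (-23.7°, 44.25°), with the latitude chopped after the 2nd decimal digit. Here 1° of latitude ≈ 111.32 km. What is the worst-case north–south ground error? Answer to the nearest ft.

3652 ft

Truncating at 2 decimal places can drop up to a full unit in the last place, so the latitude may be off by as much as 0.01°.
Along the meridian that is 0.01° × 111320 m/° = 1113.2 m.
In feet: 1113.2 m ÷ 0.3048 ≈ 3652.2 ft.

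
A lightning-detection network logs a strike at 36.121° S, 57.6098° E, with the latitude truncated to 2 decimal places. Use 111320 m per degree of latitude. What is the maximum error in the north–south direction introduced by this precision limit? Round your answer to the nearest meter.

1113 meters

Truncating at 2 decimal places can drop up to a full unit in the last place, so the latitude may be off by as much as 0.01°.
Along the meridian that is 0.01° × 111320 m/° = 1113.2 m.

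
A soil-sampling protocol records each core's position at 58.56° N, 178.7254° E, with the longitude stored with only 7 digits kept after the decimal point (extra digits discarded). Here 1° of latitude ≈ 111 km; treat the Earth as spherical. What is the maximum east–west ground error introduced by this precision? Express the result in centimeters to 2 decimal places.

0.58 centimeters

Truncating at 7 decimal places can drop up to a full unit in the last place, so the longitude may be off by as much as 1e-07°.
Parallels shrink by cos φ, so at 58.56° a degree of longitude is 111000 × 0.5216 ≈ 57898.2 m.
So at most 1e-07° × 57898.2 ≈ 0.00578982 m east–west.
That is 0.00578982 m = 0.57898 cm.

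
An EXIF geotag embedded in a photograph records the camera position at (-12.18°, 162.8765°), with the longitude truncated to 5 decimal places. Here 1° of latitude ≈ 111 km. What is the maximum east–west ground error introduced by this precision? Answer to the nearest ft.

4 ft

Truncating at 5 decimal places can drop up to a full unit in the last place, so the longitude may be off by as much as 1e-05°.
Parallels shrink by cos φ, so at 12.18° a degree of longitude is 111000 × 0.9775 ≈ 108501 m.
East–west error: 1e-05° × 108501 m/° ≈ 1.08501 m.
In feet: 1.08501 m ÷ 0.3048 ≈ 3.5598 ft.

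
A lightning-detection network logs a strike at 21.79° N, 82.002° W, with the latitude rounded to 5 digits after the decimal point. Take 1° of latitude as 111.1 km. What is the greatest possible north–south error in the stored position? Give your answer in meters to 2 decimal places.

Rounding to 5 decimal places leaves the latitude within ±5e-06° of the true value.
North–south distance: 5e-06° × 111100 m/° = 0.5555 m.

0.56 meters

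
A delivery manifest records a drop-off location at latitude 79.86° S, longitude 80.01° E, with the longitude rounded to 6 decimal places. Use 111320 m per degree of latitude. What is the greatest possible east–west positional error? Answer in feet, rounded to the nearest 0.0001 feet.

0.0321 feet

Rounding to 6 decimal places leaves the longitude within ±5e-07° of the true value.
At latitude 79.86° a degree of longitude spans 111320 m × cos 79.86° = 111320 × 0.1761 ≈ 19598.3 m.
East–west error: 5e-07° × 19598.3 m/° ≈ 0.00979917 m.
In feet: 0.00979917 m ÷ 0.3048 ≈ 0.032149 ft.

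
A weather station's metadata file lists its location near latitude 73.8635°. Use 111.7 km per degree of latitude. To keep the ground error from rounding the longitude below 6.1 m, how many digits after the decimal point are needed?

4 decimal places

At 73.8635° one degree of longitude covers 111700 × cos 73.8635° ≈ 111700 × 0.2779 ≈ 31044.4 m.
Rounding to N decimal places gives at most 0.5 × 10⁻ᴺ degrees of error, i.e. 0.5 × 10⁻ᴺ × 31044.4 m.
Setting 15522.2 × 10⁻ᴺ ≤ 6.1 gives 10ᴺ ≥ 2545, i.e. N ≥ 3.41.
N = 3 would give 15.5 m (too coarse); N = 4 gives 1.55 m ≤ 6.1 m.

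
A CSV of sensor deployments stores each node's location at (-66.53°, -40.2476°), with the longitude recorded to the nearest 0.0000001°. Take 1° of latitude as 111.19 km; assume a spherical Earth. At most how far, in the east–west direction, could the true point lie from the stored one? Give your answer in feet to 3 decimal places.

Rounding to 7 decimal places leaves the longitude within ±5e-08° of the true value.
At latitude 66.53° a degree of longitude spans 111190 m × cos 66.53° = 111190 × 0.3983 ≈ 44283.5 m.
So at most 5e-08° × 44283.5 ≈ 0.00221418 m east–west.
Converting: 0.00221418 m × 3.2808 ft/m ≈ 0.0072644 ft.

0.007 feet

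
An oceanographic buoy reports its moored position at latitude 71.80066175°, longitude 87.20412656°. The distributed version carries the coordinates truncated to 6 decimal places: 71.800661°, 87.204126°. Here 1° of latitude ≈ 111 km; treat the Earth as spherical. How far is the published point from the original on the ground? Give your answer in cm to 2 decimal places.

8.55 cm

Δlat = 71.80066175 − 71.800661 = +0.00000075°; Δlon = 87.20412656 − 87.204126 = +0.00000056°.
N–S: 0.00000075° × 111000 m/° = 0.08325 m.
East–west at this latitude: 0.00000056° × 111000 × cos 71.8007° ≈ 0.00000056 × 34668 = 0.0194141 m.
Distance: √(0.08325² + 0.0194141²) ≈ 0.0854837 m.
That is 0.0854837 m = 8.5484 cm.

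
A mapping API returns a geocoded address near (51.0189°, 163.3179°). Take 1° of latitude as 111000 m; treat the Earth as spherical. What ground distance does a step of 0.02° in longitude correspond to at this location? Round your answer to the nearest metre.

At 51.0189° a degree of longitude is 111000 × cos 51.0189° ≈ 69826.1 m, so 0.02° corresponds to 1396.52 m.

1397 metres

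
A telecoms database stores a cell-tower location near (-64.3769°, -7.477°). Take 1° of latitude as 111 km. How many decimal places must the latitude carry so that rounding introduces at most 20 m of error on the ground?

4 decimal places

One degree of latitude covers 111000 m.
With N decimal places the half-ulp bound is 0.5·10⁻ᴺ°, or 0.5·10⁻ᴺ × 111000 m on the ground.
Setting 55500 × 10⁻ᴺ ≤ 20 gives 10ᴺ ≥ 2775, i.e. N ≥ 3.44.
N = 3 would give 55.5 m (too coarse); N = 4 gives 5.55 m ≤ 20 m.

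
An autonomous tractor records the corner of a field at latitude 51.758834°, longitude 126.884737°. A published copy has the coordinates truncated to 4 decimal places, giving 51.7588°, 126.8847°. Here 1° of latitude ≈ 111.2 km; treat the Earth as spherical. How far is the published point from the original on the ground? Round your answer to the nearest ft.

15 ft

The latitude changed by +0.000034° and the longitude by +0.000037°.
North–south shift: 0.000034 × 111200 = 3.7808 m.
East–west at this latitude: 0.000037° × 111200 × cos 51.7588° ≈ 0.000037 × 68829.8 = 2.5467 m.
Hypotenuse of the two orthogonal shifts: √(3.7808² + 2.5467²) = 4.55852 m.
Converting: 4.55852 m × 3.2808 ft/m ≈ 14.956 ft.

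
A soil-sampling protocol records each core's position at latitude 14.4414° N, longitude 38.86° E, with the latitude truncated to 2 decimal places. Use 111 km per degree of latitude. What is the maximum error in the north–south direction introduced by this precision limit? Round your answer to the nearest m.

1110 m

Truncating at 2 decimal places can drop up to a full unit in the last place, so the latitude may be off by as much as 0.01°.
Along the meridian that is 0.01° × 111000 m/° = 1110 m.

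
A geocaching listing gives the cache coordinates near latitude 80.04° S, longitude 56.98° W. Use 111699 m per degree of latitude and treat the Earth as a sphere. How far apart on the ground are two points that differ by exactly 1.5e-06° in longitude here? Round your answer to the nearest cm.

1.5e-06° of longitude at 80.04° is 1.5e-06 × 111699 × cos 80.04° ≈ 1.5e-06 × 19319.5 = 0.0289793 m.
That is 0.0289793 m = 2.8979 cm.

3 cm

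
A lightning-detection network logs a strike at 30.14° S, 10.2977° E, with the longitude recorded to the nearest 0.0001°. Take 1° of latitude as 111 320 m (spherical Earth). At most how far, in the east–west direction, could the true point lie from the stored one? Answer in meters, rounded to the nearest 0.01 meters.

Rounding to 4 decimal places leaves the longitude within ±5e-05° of the true value.
At latitude 30.14° a degree of longitude spans 111320 m × cos 30.14° = 111320 × 0.8648 ≈ 96269.7 m.
East–west error: 5e-05° × 96269.7 m/° ≈ 4.81348 m.

4.81 meters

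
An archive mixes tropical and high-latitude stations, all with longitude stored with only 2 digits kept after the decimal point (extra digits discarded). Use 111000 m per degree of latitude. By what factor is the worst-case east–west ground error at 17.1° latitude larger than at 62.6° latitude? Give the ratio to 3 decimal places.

Truncating at 2 decimal places can drop up to a full unit in the last place, so the longitude may be off by as much as 0.01°.
Error at 17.1° = 0.01° × 111000 × cos 17.1° ≈ 1110 × 0.9558 = 1060.9 m.
Error at 62.6° = 0.01° × 111000 × cos 62.6° ≈ 1110 × 0.4602 = 510.82 m.
The ratio reduces to cos 17.1° / cos 62.6° = 0.9558/0.4602 ≈ 2.0769.

2.077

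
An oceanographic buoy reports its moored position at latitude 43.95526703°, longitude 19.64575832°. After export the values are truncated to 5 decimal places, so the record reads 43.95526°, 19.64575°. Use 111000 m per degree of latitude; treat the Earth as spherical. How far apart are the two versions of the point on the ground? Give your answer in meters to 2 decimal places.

Δlat = 43.95526703 − 43.95526 = +0.00000703°; Δlon = 19.64575832 − 19.64575 = +0.00000832°.
N–S: 0.00000703° × 111000 m/° = 0.78033 m.
E–W at 43.9553°: 0.00000832° × 111000 × cos 43.9553° = 0.00000832 × 111000 × 0.7199 ≈ 0.664825 m.
Combined displacement = (0.78033² + 0.664825²)^½ ≈ 1.02514 m.

1.03 meters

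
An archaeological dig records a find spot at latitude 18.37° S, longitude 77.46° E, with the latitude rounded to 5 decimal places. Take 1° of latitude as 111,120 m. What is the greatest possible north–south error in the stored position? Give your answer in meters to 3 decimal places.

0.556 meters

Rounding to 5 decimal places leaves the latitude within ±5e-06° of the true value.
Along the meridian that is 5e-06° × 111120 m/° = 0.5556 m.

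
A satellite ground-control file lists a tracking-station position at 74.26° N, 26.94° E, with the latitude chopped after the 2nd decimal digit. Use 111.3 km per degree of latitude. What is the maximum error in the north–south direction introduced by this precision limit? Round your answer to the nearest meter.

Truncating at 2 decimal places can drop up to a full unit in the last place, so the latitude may be off by as much as 0.01°.
So the N–S error is at most 0.01 × 111300 = 1113 m.

1113 meters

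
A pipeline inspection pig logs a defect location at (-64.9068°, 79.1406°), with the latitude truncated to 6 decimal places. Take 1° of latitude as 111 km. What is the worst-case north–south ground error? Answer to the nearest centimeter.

Truncating at 6 decimal places can drop up to a full unit in the last place, so the latitude may be off by as much as 1e-06°.
So the N–S error is at most 1e-06 × 111000 = 0.111 m.
That is 0.111 m = 11.1 cm.

11 centimeters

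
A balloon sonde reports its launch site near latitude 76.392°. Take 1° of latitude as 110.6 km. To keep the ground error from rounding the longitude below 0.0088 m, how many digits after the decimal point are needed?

7 decimal places

At 76.392° one degree of longitude covers 110600 × cos 76.392° ≈ 110600 × 0.2353 ≈ 26021.7 m.
With N decimal places the half-ulp bound is 0.5·10⁻ᴺ°, or 0.5·10⁻ᴺ × 26021.7 m on the ground.
Need 0.5 × 26021.7 × 10⁻ᴺ ≤ 0.0088 → 10⁻ᴺ ≤ 6.764e-07, so N ≥ 6.17.
N = 6 would give 0.013 m (too coarse); N = 7 gives 0.0013 m ≤ 0.0088 m.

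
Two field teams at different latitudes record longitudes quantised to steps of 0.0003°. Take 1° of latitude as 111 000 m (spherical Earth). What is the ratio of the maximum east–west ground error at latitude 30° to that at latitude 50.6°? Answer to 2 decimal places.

1.36

With a 0.0003° grid the true value lies within half a step, ±0.0003°/2 = ±0.00015°, of the stored one.
At 30°: 0.00015° × 111000 × cos 30° = 0.00015 × 111000 × 0.8660 ≈ 14.419 m.
Error at 50.6° = 0.00015° × 111000 × cos 50.6° ≈ 16.65 × 0.6347 = 10.568 m.
The ratio reduces to cos 30° / cos 50.6° = 0.8660/0.6347 ≈ 1.3644.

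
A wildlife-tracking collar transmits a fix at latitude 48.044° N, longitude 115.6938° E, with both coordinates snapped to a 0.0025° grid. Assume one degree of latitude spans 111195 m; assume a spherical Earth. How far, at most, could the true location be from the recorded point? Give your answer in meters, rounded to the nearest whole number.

167 meters

With a 0.0025° grid the true value lies within half a step, ±0.0025°/2 = ±0.00125°, of the stored one.
N–S: 0.00125° × 111195 m/° = 138.994 m.
Longitude error → 0.00125 × 111195 × cos 48.044° = 0.00125 × 111195 × 0.6686 ≈ 92.9256 m.
Combining orthogonally: (138.994² + 92.9256²)^½ ≈ 167.196 m.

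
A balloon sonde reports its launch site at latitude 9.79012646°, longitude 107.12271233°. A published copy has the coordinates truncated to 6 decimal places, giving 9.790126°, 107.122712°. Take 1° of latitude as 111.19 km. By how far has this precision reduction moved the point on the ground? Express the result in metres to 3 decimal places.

0.063 metres

The latitude changed by +0.00000046° and the longitude by +0.00000033°.
N–S: 0.00000046° × 111190 m/° = 0.0511474 m.
East–west at this latitude: 0.00000033° × 111190 × cos 9.79013° ≈ 0.00000033 × 109571 = 0.0361584 m.
Combined displacement = (0.0511474² + 0.0361584²)^½ ≈ 0.0626377 m.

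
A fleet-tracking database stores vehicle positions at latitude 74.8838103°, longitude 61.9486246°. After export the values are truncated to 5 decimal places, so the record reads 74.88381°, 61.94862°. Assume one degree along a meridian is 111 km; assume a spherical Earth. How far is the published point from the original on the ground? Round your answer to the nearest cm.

Δlat = 74.8838103 − 74.88381 = +0.0000003°; Δlon = 61.9486246 − 61.94862 = +0.0000046°.
N–S: 0.0000003° × 111000 m/° = 0.0333 m.
East–west at this latitude: 0.0000046° × 111000 × cos 74.8838° ≈ 0.0000046 × 28946.3 = 0.133153 m.
Distance: √(0.0333² + 0.133153²) ≈ 0.137254 m.
That is 0.137254 m = 13.725 cm.

14 cm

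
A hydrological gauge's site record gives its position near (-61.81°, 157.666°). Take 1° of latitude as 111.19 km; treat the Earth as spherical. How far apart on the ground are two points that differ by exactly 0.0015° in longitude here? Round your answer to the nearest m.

79 m

One degree of longitude here spans 111190 × cos 61.81° = 111190 × 0.4724 ≈ 52525.8 m; 0.0015° of that is 78.7887 m.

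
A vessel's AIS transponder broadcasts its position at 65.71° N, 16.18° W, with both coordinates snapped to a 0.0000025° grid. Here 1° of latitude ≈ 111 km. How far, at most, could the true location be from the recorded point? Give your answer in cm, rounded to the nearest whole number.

15 cm

With a 0.0000025° grid the true value lies within half a step, ±0.0000025°/2 = ±1.25e-06°, of the stored one.
Latitude error → 1.25e-06 × 111000 = 0.13875 m along the meridian.
E–W at 65.71°: 1.25e-06° × 111000 × cos 65.71° = 1.25e-06 × 111000 × 0.4114 ≈ 0.0570755 m.
The two errors are perpendicular, so the maximum displacement is √(0.13875² + 0.0570755²) ≈ 0.150031 m.
That is 0.150031 m = 15.003 cm.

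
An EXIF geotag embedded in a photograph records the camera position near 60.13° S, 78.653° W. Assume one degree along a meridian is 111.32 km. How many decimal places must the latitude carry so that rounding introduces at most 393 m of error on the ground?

One degree of latitude covers 111320 m.
N decimal places → at most half a unit in the last place, 0.5 × 10⁻ᴺ° = 111320/2 × 10⁻ᴺ m.
Need 0.5 × 111320 × 10⁻ᴺ ≤ 393 → 10⁻ᴺ ≤ 7.061e-03, so N ≥ 2.15.
N = 2 would give 557 m (too coarse); N = 3 gives 55.7 m ≤ 393 m.

3 decimal places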